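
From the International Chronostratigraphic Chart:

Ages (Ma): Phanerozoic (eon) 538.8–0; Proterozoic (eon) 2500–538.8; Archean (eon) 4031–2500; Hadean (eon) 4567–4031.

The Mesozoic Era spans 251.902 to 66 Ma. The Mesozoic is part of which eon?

The Mesozoic (251.902–66 Ma) lies entirely within 538.8–0 Ma, the Phanerozoic Eon.

Phanerozoic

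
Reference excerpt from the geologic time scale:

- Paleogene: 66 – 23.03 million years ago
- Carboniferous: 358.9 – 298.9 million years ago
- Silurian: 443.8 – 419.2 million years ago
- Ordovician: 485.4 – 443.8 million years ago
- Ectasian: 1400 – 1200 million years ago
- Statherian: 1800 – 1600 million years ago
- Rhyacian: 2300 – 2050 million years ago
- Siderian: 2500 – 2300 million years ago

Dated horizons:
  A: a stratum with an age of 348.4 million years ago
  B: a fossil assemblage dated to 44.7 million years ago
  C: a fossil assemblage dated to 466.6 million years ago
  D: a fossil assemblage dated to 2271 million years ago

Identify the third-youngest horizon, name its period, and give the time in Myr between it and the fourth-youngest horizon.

Sorted youngest-first by Ma: B (44.7), A (348.4), C (466.6), D (2271).
The third youngest is C at 466.6 Ma, which lies in 485.4–443.8 Ma: the Ordovician.
The fourth youngest is D at 2271 Ma; separation = |466.6 − 2271| = 1804.4 Myr.

C, in the Ordovician; 1804.4 million years to D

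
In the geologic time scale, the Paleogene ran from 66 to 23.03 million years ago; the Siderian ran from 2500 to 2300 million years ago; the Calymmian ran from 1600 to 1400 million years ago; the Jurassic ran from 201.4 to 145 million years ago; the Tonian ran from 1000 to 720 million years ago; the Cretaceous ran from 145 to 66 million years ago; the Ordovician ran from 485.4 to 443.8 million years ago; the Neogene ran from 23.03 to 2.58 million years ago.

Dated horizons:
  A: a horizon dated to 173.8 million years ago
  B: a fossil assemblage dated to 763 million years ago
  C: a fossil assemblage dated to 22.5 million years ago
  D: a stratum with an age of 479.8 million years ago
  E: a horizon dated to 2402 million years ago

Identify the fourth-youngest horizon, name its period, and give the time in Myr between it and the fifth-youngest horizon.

B, in the Tonian; 1639 million years to E

Smaller Ma means younger, so youngest first: C 22.5 < A 173.8 < D 479.8 < B 763 < E 2402.
Counting 4 along gives B (763 Ma); the excerpt puts that inside the Tonian, 1000–720 Ma.
Next in line is E (2402 Ma), and 2402 − 763 = 1639 Myr.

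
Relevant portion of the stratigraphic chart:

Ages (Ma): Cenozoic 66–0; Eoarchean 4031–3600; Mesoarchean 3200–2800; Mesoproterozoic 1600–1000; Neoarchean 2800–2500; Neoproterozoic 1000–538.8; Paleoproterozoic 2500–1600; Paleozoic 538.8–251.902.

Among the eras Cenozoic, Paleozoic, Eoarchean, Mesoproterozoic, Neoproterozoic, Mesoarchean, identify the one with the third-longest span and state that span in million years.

Durations: Cenozoic 66; Paleozoic 286.898; Eoarchean 431; Mesoproterozoic 600; Neoproterozoic 461.2; Mesoarchean 400 Myr.
Sorted longest-first: Mesoproterozoic (600), Neoproterozoic (461.2), Eoarchean (431), Mesoarchean (400), Paleozoic (286.898), Cenozoic (66).
The third longest is Eoarchean at 431 Myr.

Eoarchean, 431 million years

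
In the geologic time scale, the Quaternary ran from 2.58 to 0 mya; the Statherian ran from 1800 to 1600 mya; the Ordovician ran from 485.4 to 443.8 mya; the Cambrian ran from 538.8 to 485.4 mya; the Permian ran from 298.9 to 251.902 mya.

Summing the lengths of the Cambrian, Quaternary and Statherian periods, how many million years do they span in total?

255.98 million years

Duration is start − end for each: (538.8 − 485.4) + (2.58 − 0) + (1800 − 1600).
That is 53.4 + 2.58 + 200, which totals 255.98 million years.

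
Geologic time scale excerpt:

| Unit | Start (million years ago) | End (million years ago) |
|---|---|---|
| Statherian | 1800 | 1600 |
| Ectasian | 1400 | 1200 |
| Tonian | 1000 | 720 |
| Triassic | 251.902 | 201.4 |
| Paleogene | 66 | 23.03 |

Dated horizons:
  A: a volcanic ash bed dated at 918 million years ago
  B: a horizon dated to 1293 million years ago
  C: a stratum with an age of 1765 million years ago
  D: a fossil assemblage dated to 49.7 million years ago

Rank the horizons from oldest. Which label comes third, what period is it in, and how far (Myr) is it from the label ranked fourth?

A, in the Tonian; 868.3 million years to D

Larger Ma means older, so oldest first: C 1765 > B 1293 > A 918 > D 49.7.
Counting 3 along gives A (918 Ma); the excerpt puts that inside the Tonian, 1000–720 Ma.
Next in line is D (49.7 Ma), and 918 − 49.7 = 868.3 Myr.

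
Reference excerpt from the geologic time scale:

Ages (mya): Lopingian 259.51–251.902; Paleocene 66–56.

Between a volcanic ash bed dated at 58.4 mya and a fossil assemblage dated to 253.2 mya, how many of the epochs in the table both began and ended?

0

Checking each listed span, none has both start < 253.2 Ma and end > 58.4 Ma — every epoch straddles one of the two dates or lies outside them — so the count is 0.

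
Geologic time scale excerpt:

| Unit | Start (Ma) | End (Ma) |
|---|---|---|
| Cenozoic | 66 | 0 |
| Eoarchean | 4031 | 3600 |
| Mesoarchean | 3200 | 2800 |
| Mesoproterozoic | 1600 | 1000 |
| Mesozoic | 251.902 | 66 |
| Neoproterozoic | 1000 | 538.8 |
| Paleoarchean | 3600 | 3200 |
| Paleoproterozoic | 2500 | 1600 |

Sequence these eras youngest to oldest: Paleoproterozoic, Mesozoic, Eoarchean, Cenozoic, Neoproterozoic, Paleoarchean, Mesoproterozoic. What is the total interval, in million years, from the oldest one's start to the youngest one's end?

Cenozoic, Mesozoic, Neoproterozoic, Mesoproterozoic, Paleoproterozoic, Paleoarchean, Eoarchean; total span 4031 Myr

From the excerpt: Paleoproterozoic 2500–1600; Mesozoic 251.902–66; Eoarchean 4031–3600; Cenozoic 66–0; Neoproterozoic 1000–538.8; Paleoarchean 3600–3200; Mesoproterozoic 1600–1000 (Ma).
Larger Ma is earlier, so the oldest is Eoarchean and the youngest is Cenozoic; youngest to oldest: Cenozoic, Mesozoic, Neoproterozoic, Mesoproterozoic, Paleoproterozoic, Paleoarchean, Eoarchean.
Oldest start 4031 minus youngest end 0 gives 4031 Myr overall.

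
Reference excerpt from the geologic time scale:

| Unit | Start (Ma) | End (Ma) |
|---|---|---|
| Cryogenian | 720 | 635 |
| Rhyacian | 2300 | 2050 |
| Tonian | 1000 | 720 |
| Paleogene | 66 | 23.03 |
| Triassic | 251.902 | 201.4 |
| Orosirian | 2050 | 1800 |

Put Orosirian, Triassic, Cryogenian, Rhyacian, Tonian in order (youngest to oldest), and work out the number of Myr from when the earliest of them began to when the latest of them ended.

Triassic, Cryogenian, Tonian, Orosirian, Rhyacian; total span 2098.6 Myr

From the excerpt: Orosirian 2050–1800; Triassic 251.902–201.4; Cryogenian 720–635; Rhyacian 2300–2050; Tonian 1000–720 (Ma).
Larger Ma is earlier, so the oldest is Rhyacian and the youngest is Triassic; youngest to oldest: Triassic, Cryogenian, Tonian, Orosirian, Rhyacian.
Oldest start 2300 minus youngest end 201.4 gives 2098.6 Myr overall.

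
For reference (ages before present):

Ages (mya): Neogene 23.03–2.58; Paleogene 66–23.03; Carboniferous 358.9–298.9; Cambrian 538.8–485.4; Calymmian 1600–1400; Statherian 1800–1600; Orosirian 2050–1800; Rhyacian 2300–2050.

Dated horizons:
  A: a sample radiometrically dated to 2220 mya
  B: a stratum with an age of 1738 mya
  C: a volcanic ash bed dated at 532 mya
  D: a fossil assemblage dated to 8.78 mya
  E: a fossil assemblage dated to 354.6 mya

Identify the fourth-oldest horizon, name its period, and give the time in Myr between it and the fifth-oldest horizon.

Sorted oldest-first by Ma: A (2220), B (1738), C (532), E (354.6), D (8.78).
The fourth oldest is E at 354.6 Ma, which lies in 358.9–298.9 Ma: the Carboniferous.
The fifth oldest is D at 8.78 Ma; separation = |354.6 − 8.78| = 345.82 Myr.

E, in the Carboniferous; 345.82 million years to D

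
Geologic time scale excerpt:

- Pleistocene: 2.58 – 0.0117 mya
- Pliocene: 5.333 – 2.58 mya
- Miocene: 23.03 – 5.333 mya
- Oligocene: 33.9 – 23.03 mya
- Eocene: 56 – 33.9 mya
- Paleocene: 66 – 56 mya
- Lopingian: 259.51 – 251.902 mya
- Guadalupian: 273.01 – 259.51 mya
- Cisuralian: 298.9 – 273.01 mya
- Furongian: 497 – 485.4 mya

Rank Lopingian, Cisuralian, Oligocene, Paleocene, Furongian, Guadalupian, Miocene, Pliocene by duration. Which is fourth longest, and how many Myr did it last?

Furongian, 11.6 million years

Start − end for each: Lopingian 259.51 − 251.902 = 7.608; Cisuralian 298.9 − 273.01 = 25.89; Oligocene 33.9 − 23.03 = 10.87; Paleocene 66 − 56 = 10; Furongian 497 − 485.4 = 11.6; Guadalupian 273.01 − 259.51 = 13.5; Miocene 23.03 − 5.333 = 17.697; Pliocene 5.333 − 2.58 = 2.753.
Ranking these from longest: Cisuralian > Miocene > Guadalupian > Furongian > Oligocene > Paleocene > Lopingian > Pliocene.
Position 4 in that ranking is Furongian, which lasted 11.6 Myr.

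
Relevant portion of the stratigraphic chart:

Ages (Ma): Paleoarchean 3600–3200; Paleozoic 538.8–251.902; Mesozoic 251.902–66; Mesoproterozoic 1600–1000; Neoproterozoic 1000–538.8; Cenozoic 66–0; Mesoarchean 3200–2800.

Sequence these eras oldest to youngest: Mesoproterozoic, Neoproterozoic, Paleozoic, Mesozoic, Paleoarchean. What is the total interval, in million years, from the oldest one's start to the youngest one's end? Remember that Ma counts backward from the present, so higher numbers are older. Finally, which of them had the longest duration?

Paleoarchean → Mesoproterozoic → Neoproterozoic → Paleozoic → Mesozoic; total span 3534 Myr; longest is Mesoproterozoic

Start ages (Ma): Paleoarchean 3600, Mesoproterozoic 1600, Neoproterozoic 1000, Paleozoic 538.8, Mesozoic 251.902.
Ordered oldest to youngest: Paleoarchean, Mesoproterozoic, Neoproterozoic, Paleozoic, Mesozoic.
Span = 3600 − 66 = 3534 Myr.
Durations: Paleozoic 286.898, Neoproterozoic 461.2, Mesoproterozoic 600, Mesozoic 185.902, Paleoarchean 400 → longest is Mesoproterozoic (600 Myr).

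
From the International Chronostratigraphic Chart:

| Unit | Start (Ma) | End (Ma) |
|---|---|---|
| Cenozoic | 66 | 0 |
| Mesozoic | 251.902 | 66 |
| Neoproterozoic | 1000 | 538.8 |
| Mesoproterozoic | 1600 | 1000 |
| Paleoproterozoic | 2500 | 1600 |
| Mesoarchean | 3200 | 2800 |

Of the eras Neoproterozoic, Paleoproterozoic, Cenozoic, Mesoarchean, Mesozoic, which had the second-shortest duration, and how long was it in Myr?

Start − end for each: Neoproterozoic 1000 − 538.8 = 461.2; Paleoproterozoic 2500 − 1600 = 900; Cenozoic 66 − 0 = 66; Mesoarchean 3200 − 2800 = 400; Mesozoic 251.902 − 66 = 185.902.
Ranking these from shortest: Cenozoic < Mesozoic < Mesoarchean < Neoproterozoic < Paleoproterozoic.
Position 2 in that ranking is Mesozoic, which lasted 185.902 Myr.

Mesozoic, 185.902 million years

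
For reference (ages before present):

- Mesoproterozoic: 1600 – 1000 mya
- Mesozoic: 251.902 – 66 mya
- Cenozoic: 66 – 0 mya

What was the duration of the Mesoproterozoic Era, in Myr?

600 million years

1600 − 1000 = 600 million years.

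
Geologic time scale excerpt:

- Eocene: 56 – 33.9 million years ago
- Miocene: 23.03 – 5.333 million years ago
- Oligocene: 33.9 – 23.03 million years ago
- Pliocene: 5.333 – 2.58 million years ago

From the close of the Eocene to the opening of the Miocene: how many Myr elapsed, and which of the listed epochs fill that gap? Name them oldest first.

The Eocene closes at 33.9 Ma and the Miocene opens at 23.03 Ma, so the interval is 33.9 − 23.03 = 10.87 Myr.
An epoch fits inside if it starts at or after 33.9 Ma and ends at or before 23.03 Ma; oldest first that gives Oligocene.

10.87 million years; Oligocene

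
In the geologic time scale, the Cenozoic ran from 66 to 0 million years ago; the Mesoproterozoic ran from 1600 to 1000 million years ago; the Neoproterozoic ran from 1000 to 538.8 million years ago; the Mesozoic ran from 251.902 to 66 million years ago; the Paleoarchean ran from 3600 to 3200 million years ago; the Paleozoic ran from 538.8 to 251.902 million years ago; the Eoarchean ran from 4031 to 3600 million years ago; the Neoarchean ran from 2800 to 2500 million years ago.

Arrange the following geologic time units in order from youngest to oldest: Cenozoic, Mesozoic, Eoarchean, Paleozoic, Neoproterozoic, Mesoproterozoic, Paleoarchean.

Cenozoic, Mesozoic, Paleozoic, Neoproterozoic, Mesoproterozoic, Paleoarchean, Eoarchean

Read off each span (Ma): Cenozoic 66–0; Mesozoic 251.902–66; Eoarchean 4031–3600; Paleozoic 538.8–251.902; Neoproterozoic 1000–538.8; Mesoproterozoic 1600–1000; Paleoarchean 3600–3200.
Larger Ma is older, so oldest→youngest is Eoarchean, Paleoarchean, Mesoproterozoic, Neoproterozoic, Paleozoic, Mesozoic, Cenozoic; reverse it for youngest→oldest.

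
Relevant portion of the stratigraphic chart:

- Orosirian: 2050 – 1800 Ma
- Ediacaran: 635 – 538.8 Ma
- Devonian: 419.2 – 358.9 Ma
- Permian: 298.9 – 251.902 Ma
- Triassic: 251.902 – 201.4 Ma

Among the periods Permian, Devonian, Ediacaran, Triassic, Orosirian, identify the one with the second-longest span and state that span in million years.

Ediacaran, 96.2 million years

Durations: Permian 46.998; Devonian 60.3; Ediacaran 96.2; Triassic 50.502; Orosirian 250 Myr.
Sorted longest-first: Orosirian (250), Ediacaran (96.2), Devonian (60.3), Triassic (50.502), Permian (46.998).
The second longest is Ediacaran at 96.2 Myr.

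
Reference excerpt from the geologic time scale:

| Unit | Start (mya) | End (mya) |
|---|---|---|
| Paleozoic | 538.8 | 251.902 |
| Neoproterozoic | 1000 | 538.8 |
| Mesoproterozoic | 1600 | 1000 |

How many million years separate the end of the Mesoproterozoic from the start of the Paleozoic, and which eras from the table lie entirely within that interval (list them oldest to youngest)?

461.2 million years; Neoproterozoic

End of Mesoproterozoic = 1000 Ma; start of Paleozoic = 538.8 Ma.
Gap = 1000 − 538.8 = 461.2 Myr.
Eras wholly inside 1000–538.8 Ma: Neoproterozoic (1000–538.8).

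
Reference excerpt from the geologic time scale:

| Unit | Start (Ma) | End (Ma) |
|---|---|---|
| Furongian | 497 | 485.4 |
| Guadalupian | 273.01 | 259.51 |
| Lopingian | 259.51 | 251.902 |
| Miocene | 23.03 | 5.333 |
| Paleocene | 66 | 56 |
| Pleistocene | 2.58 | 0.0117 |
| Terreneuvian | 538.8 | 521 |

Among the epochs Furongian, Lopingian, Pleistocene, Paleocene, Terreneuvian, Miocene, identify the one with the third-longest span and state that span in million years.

Furongian, 11.6 million years

Start − end for each: Furongian 497 − 485.4 = 11.6; Lopingian 259.51 − 251.902 = 7.608; Pleistocene 2.58 − 0.0117 = 2.5683; Paleocene 66 − 56 = 10; Terreneuvian 538.8 − 521 = 17.8; Miocene 23.03 − 5.333 = 17.697.
Ranking these from longest: Terreneuvian > Miocene > Furongian > Paleocene > Lopingian > Pleistocene.
Position 3 in that ranking is Furongian, which lasted 11.6 Myr.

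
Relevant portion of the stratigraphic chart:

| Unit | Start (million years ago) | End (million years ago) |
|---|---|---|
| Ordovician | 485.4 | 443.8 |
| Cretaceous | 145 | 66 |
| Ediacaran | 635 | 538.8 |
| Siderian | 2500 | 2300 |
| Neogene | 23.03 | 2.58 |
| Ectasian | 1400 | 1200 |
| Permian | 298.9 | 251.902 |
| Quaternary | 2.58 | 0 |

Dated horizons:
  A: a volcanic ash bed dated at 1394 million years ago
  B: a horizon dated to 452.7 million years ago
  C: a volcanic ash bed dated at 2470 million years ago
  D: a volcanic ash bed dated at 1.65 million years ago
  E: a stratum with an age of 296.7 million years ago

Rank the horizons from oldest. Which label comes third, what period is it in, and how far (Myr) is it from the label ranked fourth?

Sorted oldest-first by Ma: C (2470), A (1394), B (452.7), E (296.7), D (1.65).
The third oldest is B at 452.7 Ma, which lies in 485.4–443.8 Ma: the Ordovician.
The fourth oldest is E at 296.7 Ma; separation = |452.7 − 296.7| = 156 Myr.

B, in the Ordovician; 156 million years to E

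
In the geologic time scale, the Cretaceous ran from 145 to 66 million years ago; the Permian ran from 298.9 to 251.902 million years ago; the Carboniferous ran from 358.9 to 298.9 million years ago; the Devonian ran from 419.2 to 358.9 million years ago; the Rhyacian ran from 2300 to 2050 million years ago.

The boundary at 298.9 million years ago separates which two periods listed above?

Carboniferous and Permian

The Carboniferous ends at 298.9 million years ago and the Permian begins at 298.9 million years ago, so they share that boundary.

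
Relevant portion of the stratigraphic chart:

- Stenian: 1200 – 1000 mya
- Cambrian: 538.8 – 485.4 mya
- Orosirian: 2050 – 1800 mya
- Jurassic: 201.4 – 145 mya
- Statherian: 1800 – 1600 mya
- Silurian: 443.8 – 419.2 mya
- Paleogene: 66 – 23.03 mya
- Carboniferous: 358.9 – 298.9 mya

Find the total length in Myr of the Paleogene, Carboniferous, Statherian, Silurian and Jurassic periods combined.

383.97 million years

Duration is start − end for each: (66 − 23.03) + (358.9 − 298.9) + (1800 − 1600) + (443.8 − 419.2) + (201.4 − 145).
That is 42.97 + 60 + 200 + 24.6 + 56.4, which totals 383.97 million years.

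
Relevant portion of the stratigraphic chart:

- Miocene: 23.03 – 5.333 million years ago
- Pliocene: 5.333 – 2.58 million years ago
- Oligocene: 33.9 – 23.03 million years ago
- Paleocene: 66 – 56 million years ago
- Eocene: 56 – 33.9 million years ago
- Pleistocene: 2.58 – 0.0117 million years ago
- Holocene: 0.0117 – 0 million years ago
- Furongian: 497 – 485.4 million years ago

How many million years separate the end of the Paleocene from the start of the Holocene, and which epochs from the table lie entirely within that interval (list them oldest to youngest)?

End of Paleocene = 56 Ma; start of Holocene = 0.0117 Ma.
Gap = 56 − 0.0117 = 55.9883 Myr.
Epochs wholly inside 56–0.0117 Ma: Eocene (56–33.9), Oligocene (33.9–23.03), Miocene (23.03–5.333), Pliocene (5.333–2.58), Pleistocene (2.58–0.0117).

55.9883 million years; Eocene, Oligocene, Miocene, Pliocene, Pleistocene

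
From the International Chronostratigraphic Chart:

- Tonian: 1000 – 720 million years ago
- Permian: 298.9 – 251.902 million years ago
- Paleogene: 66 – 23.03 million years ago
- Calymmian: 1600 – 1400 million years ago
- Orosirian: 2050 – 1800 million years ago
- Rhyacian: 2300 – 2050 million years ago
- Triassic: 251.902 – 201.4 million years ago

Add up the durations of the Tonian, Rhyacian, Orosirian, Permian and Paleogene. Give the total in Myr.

Duration is start − end for each: (1000 − 720) + (2300 − 2050) + (2050 − 1800) + (298.9 − 251.902) + (66 − 23.03).
That is 280 + 250 + 250 + 46.998 + 42.97, which totals 869.968 million years.

869.968 million years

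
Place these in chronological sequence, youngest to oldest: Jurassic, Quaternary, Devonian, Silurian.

Group by era (each group listed oldest first) — Paleozoic: Silurian, Devonian; Mesozoic: Jurassic; Cenozoic: Quaternary. The eras run Paleozoic → Mesozoic → Cenozoic. Concatenating the groups in that era order and then reversing gives youngest to oldest.

Quaternary, Jurassic, Devonian, Silurian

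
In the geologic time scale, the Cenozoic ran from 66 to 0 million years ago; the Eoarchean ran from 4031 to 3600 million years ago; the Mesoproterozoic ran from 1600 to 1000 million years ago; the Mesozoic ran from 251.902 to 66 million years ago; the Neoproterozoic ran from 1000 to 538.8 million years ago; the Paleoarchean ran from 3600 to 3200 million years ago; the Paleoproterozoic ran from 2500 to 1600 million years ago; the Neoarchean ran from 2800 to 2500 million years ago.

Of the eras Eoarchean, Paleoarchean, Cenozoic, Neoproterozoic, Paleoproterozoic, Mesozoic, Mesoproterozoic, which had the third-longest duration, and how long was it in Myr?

Neoproterozoic, 461.2 million years

Start − end for each: Eoarchean 4031 − 3600 = 431; Paleoarchean 3600 − 3200 = 400; Cenozoic 66 − 0 = 66; Neoproterozoic 1000 − 538.8 = 461.2; Paleoproterozoic 2500 − 1600 = 900; Mesozoic 251.902 − 66 = 185.902; Mesoproterozoic 1600 − 1000 = 600.
Ranking these from longest: Paleoproterozoic > Mesoproterozoic > Neoproterozoic > Eoarchean > Paleoarchean > Mesozoic > Cenozoic.
Position 3 in that ranking is Neoproterozoic, which lasted 461.2 Myr.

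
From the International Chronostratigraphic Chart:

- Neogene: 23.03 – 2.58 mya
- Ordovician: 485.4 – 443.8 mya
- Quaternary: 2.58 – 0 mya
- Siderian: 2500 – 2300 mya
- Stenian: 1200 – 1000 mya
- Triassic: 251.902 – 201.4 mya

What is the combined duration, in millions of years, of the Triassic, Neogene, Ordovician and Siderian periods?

Each duration: Triassic = 50.502; Neogene = 20.45; Ordovician = 41.6; Siderian = 200.
Sum: 50.502 + 20.45 + 41.6 + 200 = 312.552 Myr.

312.552 million years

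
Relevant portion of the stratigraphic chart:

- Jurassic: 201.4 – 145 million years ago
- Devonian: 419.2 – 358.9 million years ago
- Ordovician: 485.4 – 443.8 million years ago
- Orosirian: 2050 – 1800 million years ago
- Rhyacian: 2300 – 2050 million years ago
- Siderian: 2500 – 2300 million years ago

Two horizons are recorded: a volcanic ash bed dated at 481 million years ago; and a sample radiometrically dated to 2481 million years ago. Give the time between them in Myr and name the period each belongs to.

Elapsed time: 2481 − 481 = 2000 Myr.
481 Ma lies within 485.4–443.8 Ma: Ordovician.
2481 Ma lies within 2500–2300 Ma: Siderian.

2000 million years apart; the first in the Ordovician, the second in the Siderian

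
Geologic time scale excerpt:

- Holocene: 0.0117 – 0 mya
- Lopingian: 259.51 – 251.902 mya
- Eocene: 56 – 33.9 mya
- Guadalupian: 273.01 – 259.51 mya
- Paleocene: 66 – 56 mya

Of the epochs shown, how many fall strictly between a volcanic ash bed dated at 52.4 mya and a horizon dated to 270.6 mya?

The older date is 270.6 Ma and the younger is 52.4 Ma.
Epochs with start < 270.6 and end > 52.4 Ma: Lopingian (259.51–251.902), Paleocene (66–56).
That is 2 complete epochs.

2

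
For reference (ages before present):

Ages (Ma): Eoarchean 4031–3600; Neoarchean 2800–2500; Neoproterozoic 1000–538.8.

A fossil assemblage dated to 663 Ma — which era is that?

663 Ma lies between 1000 and 538.8 Ma, so it falls in the Neoproterozoic.

Neoproterozoic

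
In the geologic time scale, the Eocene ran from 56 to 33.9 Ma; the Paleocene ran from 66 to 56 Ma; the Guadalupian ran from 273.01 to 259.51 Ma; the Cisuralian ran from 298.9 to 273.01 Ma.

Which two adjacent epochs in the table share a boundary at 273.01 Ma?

The Cisuralian ends at 273.01 Ma and the Guadalupian begins at 273.01 Ma, so they share that boundary.

Cisuralian and Guadalupian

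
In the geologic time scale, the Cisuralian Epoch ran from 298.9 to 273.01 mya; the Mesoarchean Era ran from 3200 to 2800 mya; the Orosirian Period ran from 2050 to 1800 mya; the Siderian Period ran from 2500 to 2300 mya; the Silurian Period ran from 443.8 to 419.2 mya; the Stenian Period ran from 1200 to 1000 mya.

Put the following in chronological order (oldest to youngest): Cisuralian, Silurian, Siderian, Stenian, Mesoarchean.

Read off each span (Ma): Cisuralian 298.9–273.01; Silurian 443.8–419.2; Siderian 2500–2300; Stenian 1200–1000; Mesoarchean 3200–2800.
Larger Ma is older, so oldest→youngest is Mesoarchean, Siderian, Stenian, Silurian, Cisuralian.

Mesoarchean, Siderian, Stenian, Silurian, Cisuralian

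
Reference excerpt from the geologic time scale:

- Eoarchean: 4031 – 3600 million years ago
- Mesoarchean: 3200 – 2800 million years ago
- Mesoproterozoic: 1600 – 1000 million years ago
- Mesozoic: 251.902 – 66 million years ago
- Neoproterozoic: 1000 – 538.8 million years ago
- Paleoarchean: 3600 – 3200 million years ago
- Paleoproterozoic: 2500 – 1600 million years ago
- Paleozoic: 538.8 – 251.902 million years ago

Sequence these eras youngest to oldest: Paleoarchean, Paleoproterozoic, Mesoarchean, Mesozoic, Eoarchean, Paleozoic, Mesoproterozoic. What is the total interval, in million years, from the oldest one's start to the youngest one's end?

From the excerpt: Paleoarchean 3600–3200; Paleoproterozoic 2500–1600; Mesoarchean 3200–2800; Mesozoic 251.902–66; Eoarchean 4031–3600; Paleozoic 538.8–251.902; Mesoproterozoic 1600–1000 (Ma).
Larger Ma is earlier, so the oldest is Eoarchean and the youngest is Mesozoic; youngest to oldest: Mesozoic, Paleozoic, Mesoproterozoic, Paleoproterozoic, Mesoarchean, Paleoarchean, Eoarchean.
Oldest start 4031 minus youngest end 66 gives 3965 Myr overall.

Mesozoic → Paleozoic → Mesoproterozoic → Paleoproterozoic → Mesoarchean → Paleoarchean → Eoarchean; total span 3965 Myr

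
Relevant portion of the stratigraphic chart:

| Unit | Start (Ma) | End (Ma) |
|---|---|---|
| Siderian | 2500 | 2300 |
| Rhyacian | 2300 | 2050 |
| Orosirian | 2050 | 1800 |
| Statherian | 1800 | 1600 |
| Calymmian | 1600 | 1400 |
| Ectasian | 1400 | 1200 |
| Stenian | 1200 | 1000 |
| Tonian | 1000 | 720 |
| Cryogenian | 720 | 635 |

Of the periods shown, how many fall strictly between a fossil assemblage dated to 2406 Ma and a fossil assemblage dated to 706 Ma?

7

The older date is 2406 Ma and the younger is 706 Ma.
Periods with start < 2406 and end > 706 Ma: Rhyacian (2300–2050), Orosirian (2050–1800), Statherian (1800–1600), Calymmian (1600–1400), Ectasian (1400–1200), Stenian (1200–1000), Tonian (1000–720).
That is 7 complete periods.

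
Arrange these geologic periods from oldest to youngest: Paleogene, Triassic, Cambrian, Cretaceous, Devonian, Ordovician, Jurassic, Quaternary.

Era membership (oldest first within each) — Paleozoic: Cambrian, Ordovician, Devonian; Mesozoic: Triassic, Jurassic, Cretaceous; Cenozoic: Paleogene, Quaternary. Paleozoic precedes Mesozoic, which precedes Cenozoic. Concatenating the groups in that era order gives oldest to youngest directly.

Cambrian, Ordovician, Devonian, Triassic, Jurassic, Cretaceous, Paleogene, Quaternary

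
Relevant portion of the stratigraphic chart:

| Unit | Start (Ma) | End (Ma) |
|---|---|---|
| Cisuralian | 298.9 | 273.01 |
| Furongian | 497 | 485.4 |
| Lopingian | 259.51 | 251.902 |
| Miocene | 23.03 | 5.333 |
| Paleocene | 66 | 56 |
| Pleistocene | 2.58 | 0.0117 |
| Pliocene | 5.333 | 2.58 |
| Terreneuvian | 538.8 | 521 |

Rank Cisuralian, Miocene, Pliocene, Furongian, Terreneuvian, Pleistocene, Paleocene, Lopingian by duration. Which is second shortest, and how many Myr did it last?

Durations: Cisuralian 25.89; Miocene 17.697; Pliocene 2.753; Furongian 11.6; Terreneuvian 17.8; Pleistocene 2.5683; Paleocene 10; Lopingian 7.608 Myr.
Sorted shortest-first: Pleistocene (2.5683), Pliocene (2.753), Lopingian (7.608), Paleocene (10), Furongian (11.6), Miocene (17.697), Terreneuvian (17.8), Cisuralian (25.89).
The second shortest is Pliocene at 2.753 Myr.

Pliocene, 2.753 million years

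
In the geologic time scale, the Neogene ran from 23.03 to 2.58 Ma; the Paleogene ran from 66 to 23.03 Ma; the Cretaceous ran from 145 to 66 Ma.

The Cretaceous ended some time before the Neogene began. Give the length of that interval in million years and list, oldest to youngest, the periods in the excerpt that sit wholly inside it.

42.97 million years; Paleogene

The Cretaceous closes at 66 Ma and the Neogene opens at 23.03 Ma, so the interval is 66 − 23.03 = 42.97 Myr.
A period fits inside if it starts at or after 66 Ma and ends at or before 23.03 Ma; oldest first that gives Paleogene.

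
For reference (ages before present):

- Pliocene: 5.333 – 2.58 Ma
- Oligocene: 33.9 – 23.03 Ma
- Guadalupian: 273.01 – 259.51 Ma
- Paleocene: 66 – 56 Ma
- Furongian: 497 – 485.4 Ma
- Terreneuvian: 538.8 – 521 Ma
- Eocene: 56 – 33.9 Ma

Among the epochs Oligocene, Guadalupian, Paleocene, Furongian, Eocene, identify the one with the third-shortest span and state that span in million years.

Start − end for each: Oligocene 33.9 − 23.03 = 10.87; Guadalupian 273.01 − 259.51 = 13.5; Paleocene 66 − 56 = 10; Furongian 497 − 485.4 = 11.6; Eocene 56 − 33.9 = 22.1.
Ranking these from shortest: Paleocene < Oligocene < Furongian < Guadalupian < Eocene.
Position 3 in that ranking is Furongian, which lasted 11.6 Myr.

Furongian, 11.6 million years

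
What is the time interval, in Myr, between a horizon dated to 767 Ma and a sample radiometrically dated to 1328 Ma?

1328 − 767 = 561 million years.

561 million years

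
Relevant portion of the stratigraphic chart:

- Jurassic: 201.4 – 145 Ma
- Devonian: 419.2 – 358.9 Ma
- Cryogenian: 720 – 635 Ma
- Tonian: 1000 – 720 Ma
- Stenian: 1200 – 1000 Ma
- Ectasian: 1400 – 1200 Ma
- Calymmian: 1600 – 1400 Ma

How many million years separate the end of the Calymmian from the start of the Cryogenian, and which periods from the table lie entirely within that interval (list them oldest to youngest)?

680 million years; Ectasian, Stenian, Tonian

The Calymmian closes at 1400 Ma and the Cryogenian opens at 720 Ma, so the interval is 1400 − 720 = 680 Myr.
A period fits inside if it starts at or after 1400 Ma and ends at or before 720 Ma; oldest first that gives Ectasian, Stenian, Tonian.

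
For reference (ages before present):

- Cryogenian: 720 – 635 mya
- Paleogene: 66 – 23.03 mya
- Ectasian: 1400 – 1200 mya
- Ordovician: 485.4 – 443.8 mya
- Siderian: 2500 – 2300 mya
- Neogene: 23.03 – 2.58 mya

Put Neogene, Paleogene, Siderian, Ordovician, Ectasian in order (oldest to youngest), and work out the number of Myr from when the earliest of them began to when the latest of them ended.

Siderian, Ectasian, Ordovician, Paleogene, Neogene; total span 2497.42 Myr

Start ages (Ma): Siderian 2500, Ectasian 1400, Ordovician 485.4, Paleogene 66, Neogene 23.03.
Ordered oldest to youngest: Siderian, Ectasian, Ordovician, Paleogene, Neogene.
Span = 2500 − 2.58 = 2497.42 Myr.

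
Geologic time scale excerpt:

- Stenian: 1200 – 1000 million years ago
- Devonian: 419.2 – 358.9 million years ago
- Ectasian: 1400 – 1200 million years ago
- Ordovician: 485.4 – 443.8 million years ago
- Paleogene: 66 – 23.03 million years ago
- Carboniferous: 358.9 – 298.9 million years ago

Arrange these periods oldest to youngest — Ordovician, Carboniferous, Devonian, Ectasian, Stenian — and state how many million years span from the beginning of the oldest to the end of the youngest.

Ectasian, Stenian, Ordovician, Devonian, Carboniferous; total span 1101.1 Myr

Start ages (Ma): Ectasian 1400, Stenian 1200, Ordovician 485.4, Devonian 419.2, Carboniferous 358.9.
Ordered oldest to youngest: Ectasian, Stenian, Ordovician, Devonian, Carboniferous.
Span = 1400 − 298.9 = 1101.1 Myr.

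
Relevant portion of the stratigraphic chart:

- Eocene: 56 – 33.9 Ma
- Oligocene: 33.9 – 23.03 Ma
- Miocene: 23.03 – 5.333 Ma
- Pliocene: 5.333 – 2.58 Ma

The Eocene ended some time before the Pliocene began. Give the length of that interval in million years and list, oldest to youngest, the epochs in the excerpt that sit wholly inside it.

28.567 million years; Oligocene, Miocene

End of Eocene = 33.9 Ma; start of Pliocene = 5.333 Ma.
Gap = 33.9 − 5.333 = 28.567 Myr.
Epochs wholly inside 33.9–5.333 Ma: Oligocene (33.9–23.03), Miocene (23.03–5.333).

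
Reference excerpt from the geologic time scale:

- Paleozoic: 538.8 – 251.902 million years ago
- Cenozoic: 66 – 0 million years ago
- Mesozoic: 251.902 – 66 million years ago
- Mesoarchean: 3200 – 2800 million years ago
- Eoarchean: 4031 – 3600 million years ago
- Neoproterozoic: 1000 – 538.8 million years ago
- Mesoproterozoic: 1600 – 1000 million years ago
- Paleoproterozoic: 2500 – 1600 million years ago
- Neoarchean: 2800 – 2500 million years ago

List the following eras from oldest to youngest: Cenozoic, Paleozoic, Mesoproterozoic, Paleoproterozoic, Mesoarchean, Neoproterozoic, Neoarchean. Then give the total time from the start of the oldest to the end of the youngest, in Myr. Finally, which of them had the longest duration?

From the excerpt: Cenozoic 66–0; Paleozoic 538.8–251.902; Mesoproterozoic 1600–1000; Paleoproterozoic 2500–1600; Mesoarchean 3200–2800; Neoproterozoic 1000–538.8; Neoarchean 2800–2500 (Ma).
Larger Ma is earlier, so the oldest is Mesoarchean and the youngest is Cenozoic; oldest to youngest: Mesoarchean, Neoarchean, Paleoproterozoic, Mesoproterozoic, Neoproterozoic, Paleozoic, Cenozoic.
Oldest start 3200 minus youngest end 0 gives 3200 Myr overall.
Individual lengths (start − end): Neoarchean 300; Paleoproterozoic 900; Mesoproterozoic 600; Paleozoic 286.898; Cenozoic 66; Mesoarchean 400; Neoproterozoic 461.2. The largest is Paleoproterozoic at 900 Myr.

Mesoarchean → Neoarchean → Paleoproterozoic → Mesoproterozoic → Neoproterozoic → Paleozoic → Cenozoic; total span 3200 Myr; longest is Paleoproterozoic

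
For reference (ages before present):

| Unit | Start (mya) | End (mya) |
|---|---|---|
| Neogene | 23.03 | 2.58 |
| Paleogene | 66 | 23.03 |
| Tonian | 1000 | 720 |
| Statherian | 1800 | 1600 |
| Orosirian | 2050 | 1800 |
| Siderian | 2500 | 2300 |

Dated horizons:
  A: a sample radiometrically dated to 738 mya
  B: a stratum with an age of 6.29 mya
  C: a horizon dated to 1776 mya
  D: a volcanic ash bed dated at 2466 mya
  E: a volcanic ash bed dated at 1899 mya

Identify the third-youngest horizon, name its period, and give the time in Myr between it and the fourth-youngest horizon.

Sorted youngest-first by Ma: B (6.29), A (738), C (1776), E (1899), D (2466).
The third youngest is C at 1776 Ma, which lies in 1800–1600 Ma: the Statherian.
The fourth youngest is E at 1899 Ma; separation = |1776 − 1899| = 123 Myr.

C, in the Statherian; 123 million years to E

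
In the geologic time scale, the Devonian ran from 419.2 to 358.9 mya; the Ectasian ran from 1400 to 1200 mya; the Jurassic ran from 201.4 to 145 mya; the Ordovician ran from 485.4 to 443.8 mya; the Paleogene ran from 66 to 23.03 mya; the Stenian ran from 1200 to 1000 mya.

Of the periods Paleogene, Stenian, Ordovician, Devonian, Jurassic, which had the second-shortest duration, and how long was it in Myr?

Durations: Paleogene 42.97; Stenian 200; Ordovician 41.6; Devonian 60.3; Jurassic 56.4 Myr.
Sorted shortest-first: Ordovician (41.6), Paleogene (42.97), Jurassic (56.4), Devonian (60.3), Stenian (200).
The second shortest is Paleogene at 42.97 Myr.

Paleogene, 42.97 million years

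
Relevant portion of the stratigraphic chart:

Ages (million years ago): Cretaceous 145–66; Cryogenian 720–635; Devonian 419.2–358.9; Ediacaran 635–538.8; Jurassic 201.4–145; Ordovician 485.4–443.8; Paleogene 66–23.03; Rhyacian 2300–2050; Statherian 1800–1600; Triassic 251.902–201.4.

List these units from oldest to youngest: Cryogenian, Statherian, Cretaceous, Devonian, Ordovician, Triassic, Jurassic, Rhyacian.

Read off each span (Ma): Cryogenian 720–635; Statherian 1800–1600; Cretaceous 145–66; Devonian 419.2–358.9; Ordovician 485.4–443.8; Triassic 251.902–201.4; Jurassic 201.4–145; Rhyacian 2300–2050.
Larger Ma is older, so oldest→youngest is Rhyacian, Statherian, Cryogenian, Ordovician, Devonian, Triassic, Jurassic, Cretaceous.

Rhyacian, Statherian, Cryogenian, Ordovician, Devonian, Triassic, Jurassic, Cretaceous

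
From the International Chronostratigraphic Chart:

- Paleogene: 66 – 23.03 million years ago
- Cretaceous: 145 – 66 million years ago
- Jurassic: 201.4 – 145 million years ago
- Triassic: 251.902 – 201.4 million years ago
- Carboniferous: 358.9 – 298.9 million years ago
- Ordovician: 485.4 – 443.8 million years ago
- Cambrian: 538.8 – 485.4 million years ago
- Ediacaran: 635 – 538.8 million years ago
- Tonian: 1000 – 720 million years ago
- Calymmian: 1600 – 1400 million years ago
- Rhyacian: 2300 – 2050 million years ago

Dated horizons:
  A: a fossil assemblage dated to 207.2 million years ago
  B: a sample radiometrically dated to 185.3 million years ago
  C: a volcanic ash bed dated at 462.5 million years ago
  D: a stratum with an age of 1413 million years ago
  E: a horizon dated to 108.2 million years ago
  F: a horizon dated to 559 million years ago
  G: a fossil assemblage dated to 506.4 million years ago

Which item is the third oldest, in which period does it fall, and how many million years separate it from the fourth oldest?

Sorted oldest-first by Ma: D (1413), F (559), G (506.4), C (462.5), A (207.2), B (185.3), E (108.2).
The third oldest is G at 506.4 Ma, which lies in 538.8–485.4 Ma: the Cambrian.
The fourth oldest is C at 462.5 Ma; separation = |506.4 − 462.5| = 43.9 Myr.

G, in the Cambrian; 43.9 million years to C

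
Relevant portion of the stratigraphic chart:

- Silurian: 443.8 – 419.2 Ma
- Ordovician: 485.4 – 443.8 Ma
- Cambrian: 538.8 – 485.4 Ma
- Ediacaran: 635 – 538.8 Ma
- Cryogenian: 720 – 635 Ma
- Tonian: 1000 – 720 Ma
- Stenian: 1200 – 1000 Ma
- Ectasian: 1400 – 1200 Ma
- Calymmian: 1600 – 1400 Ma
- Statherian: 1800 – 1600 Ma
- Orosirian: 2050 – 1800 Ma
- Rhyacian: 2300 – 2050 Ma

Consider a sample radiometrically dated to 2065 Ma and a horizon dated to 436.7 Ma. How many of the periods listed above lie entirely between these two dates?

2065 Ma sits inside the Rhyacian (2300–2050) and 436.7 Ma inside the Silurian (443.8–419.2); neither of those is wholly between the two dates.
The listed periods lying completely between them are Orosirian, Statherian, Calymmian, Ectasian, Stenian, Tonian, Cryogenian, Ediacaran, Cambrian, Ordovician — 10 in all.

10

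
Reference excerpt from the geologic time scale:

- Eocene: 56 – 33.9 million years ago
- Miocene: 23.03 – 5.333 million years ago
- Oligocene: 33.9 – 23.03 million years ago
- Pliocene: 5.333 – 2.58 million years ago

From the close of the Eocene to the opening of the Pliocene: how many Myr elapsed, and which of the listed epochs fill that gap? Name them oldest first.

28.567 million years; Oligocene, Miocene

The Eocene closes at 33.9 Ma and the Pliocene opens at 5.333 Ma, so the interval is 33.9 − 5.333 = 28.567 Myr.
An epoch fits inside if it starts at or after 33.9 Ma and ends at or before 5.333 Ma; oldest first that gives Oligocene, Miocene.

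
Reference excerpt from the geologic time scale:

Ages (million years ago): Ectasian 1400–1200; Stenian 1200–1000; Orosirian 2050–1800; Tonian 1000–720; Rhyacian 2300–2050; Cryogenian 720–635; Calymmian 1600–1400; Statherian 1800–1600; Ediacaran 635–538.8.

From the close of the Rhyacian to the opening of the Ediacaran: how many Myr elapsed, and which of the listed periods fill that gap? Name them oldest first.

The Rhyacian closes at 2050 Ma and the Ediacaran opens at 635 Ma, so the interval is 2050 − 635 = 1415 Myr.
A period fits inside if it starts at or after 2050 Ma and ends at or before 635 Ma; oldest first that gives Orosirian, Statherian, Calymmian, Ectasian, Stenian, Tonian, Cryogenian.

1415 million years; Orosirian, Statherian, Calymmian, Ectasian, Stenian, Tonian, Cryogenian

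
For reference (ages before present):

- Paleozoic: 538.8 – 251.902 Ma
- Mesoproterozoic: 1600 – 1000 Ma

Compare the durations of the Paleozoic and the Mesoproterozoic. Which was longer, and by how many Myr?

Paleozoic: 538.8 − 251.902 = 286.898 Myr.
Mesoproterozoic: 1600 − 1000 = 600 Myr.
Difference: 600 − 286.898 = 313.102 Myr, so the Mesoproterozoic was longer.

Mesoproterozoic, by 313.102 million years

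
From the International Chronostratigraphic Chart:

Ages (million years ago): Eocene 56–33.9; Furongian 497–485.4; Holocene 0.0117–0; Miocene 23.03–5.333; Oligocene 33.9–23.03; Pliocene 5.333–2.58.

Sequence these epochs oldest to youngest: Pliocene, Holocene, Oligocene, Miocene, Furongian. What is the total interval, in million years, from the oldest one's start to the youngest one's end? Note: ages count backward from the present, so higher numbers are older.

Furongian → Oligocene → Miocene → Pliocene → Holocene; total span 497 Myr

From the excerpt: Pliocene 5.333–2.58; Holocene 0.0117–0; Oligocene 33.9–23.03; Miocene 23.03–5.333; Furongian 497–485.4 (Ma).
Larger Ma is earlier, so the oldest is Furongian and the youngest is Holocene; oldest to youngest: Furongian, Oligocene, Miocene, Pliocene, Holocene.
Oldest start 497 minus youngest end 0 gives 497 Myr overall.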